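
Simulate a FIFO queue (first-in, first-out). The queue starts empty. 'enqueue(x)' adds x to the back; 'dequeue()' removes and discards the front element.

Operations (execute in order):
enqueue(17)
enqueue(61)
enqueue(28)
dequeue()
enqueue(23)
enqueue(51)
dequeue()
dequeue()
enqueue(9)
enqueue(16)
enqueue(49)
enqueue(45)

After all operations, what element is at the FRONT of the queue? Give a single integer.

Answer: 23

Derivation:
enqueue(17): queue = [17]
enqueue(61): queue = [17, 61]
enqueue(28): queue = [17, 61, 28]
dequeue(): queue = [61, 28]
enqueue(23): queue = [61, 28, 23]
enqueue(51): queue = [61, 28, 23, 51]
dequeue(): queue = [28, 23, 51]
dequeue(): queue = [23, 51]
enqueue(9): queue = [23, 51, 9]
enqueue(16): queue = [23, 51, 9, 16]
enqueue(49): queue = [23, 51, 9, 16, 49]
enqueue(45): queue = [23, 51, 9, 16, 49, 45]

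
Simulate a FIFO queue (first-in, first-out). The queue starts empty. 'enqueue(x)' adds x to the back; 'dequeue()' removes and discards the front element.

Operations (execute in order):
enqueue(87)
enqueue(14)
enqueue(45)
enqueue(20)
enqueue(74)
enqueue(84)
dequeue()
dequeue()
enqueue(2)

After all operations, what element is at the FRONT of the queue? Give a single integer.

Answer: 45

Derivation:
enqueue(87): queue = [87]
enqueue(14): queue = [87, 14]
enqueue(45): queue = [87, 14, 45]
enqueue(20): queue = [87, 14, 45, 20]
enqueue(74): queue = [87, 14, 45, 20, 74]
enqueue(84): queue = [87, 14, 45, 20, 74, 84]
dequeue(): queue = [14, 45, 20, 74, 84]
dequeue(): queue = [45, 20, 74, 84]
enqueue(2): queue = [45, 20, 74, 84, 2]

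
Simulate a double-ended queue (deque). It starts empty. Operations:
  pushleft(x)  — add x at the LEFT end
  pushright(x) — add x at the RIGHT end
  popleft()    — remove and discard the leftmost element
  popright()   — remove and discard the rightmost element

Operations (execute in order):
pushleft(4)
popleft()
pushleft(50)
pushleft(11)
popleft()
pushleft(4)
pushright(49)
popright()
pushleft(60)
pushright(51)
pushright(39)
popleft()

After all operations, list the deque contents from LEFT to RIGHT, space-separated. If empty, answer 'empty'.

pushleft(4): [4]
popleft(): []
pushleft(50): [50]
pushleft(11): [11, 50]
popleft(): [50]
pushleft(4): [4, 50]
pushright(49): [4, 50, 49]
popright(): [4, 50]
pushleft(60): [60, 4, 50]
pushright(51): [60, 4, 50, 51]
pushright(39): [60, 4, 50, 51, 39]
popleft(): [4, 50, 51, 39]

Answer: 4 50 51 39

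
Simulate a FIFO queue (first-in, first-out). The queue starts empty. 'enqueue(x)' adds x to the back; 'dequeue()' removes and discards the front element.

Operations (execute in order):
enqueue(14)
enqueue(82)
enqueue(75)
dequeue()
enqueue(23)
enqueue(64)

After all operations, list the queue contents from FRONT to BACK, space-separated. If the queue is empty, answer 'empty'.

Answer: 82 75 23 64

Derivation:
enqueue(14): [14]
enqueue(82): [14, 82]
enqueue(75): [14, 82, 75]
dequeue(): [82, 75]
enqueue(23): [82, 75, 23]
enqueue(64): [82, 75, 23, 64]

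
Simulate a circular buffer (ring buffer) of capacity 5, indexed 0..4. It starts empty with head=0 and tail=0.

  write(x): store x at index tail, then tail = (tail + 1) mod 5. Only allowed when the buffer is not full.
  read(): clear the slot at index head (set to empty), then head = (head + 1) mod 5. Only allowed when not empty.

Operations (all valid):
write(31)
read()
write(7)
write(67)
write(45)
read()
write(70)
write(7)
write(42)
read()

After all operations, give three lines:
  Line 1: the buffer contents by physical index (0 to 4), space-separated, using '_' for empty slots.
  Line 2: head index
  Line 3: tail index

write(31): buf=[31 _ _ _ _], head=0, tail=1, size=1
read(): buf=[_ _ _ _ _], head=1, tail=1, size=0
write(7): buf=[_ 7 _ _ _], head=1, tail=2, size=1
write(67): buf=[_ 7 67 _ _], head=1, tail=3, size=2
write(45): buf=[_ 7 67 45 _], head=1, tail=4, size=3
read(): buf=[_ _ 67 45 _], head=2, tail=4, size=2
write(70): buf=[_ _ 67 45 70], head=2, tail=0, size=3
write(7): buf=[7 _ 67 45 70], head=2, tail=1, size=4
write(42): buf=[7 42 67 45 70], head=2, tail=2, size=5
read(): buf=[7 42 _ 45 70], head=3, tail=2, size=4

Answer: 7 42 _ 45 70
3
2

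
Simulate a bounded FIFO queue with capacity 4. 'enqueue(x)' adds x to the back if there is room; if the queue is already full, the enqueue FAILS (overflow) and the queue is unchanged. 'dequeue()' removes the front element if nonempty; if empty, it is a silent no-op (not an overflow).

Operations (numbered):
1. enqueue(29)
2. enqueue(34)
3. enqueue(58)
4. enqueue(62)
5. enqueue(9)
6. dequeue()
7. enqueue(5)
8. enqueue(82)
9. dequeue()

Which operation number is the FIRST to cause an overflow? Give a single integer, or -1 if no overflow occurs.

Answer: 5

Derivation:
1. enqueue(29): size=1
2. enqueue(34): size=2
3. enqueue(58): size=3
4. enqueue(62): size=4
5. enqueue(9): size=4=cap → OVERFLOW (fail)
6. dequeue(): size=3
7. enqueue(5): size=4
8. enqueue(82): size=4=cap → OVERFLOW (fail)
9. dequeue(): size=3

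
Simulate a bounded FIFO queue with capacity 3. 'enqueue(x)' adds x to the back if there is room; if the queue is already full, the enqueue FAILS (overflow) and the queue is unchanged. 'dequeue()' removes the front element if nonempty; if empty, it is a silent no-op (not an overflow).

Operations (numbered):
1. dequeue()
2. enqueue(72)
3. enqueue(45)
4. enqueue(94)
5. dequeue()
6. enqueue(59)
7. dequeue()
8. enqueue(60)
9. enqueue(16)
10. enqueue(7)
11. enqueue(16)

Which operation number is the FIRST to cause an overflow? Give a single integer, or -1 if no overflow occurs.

Answer: 9

Derivation:
1. dequeue(): empty, no-op, size=0
2. enqueue(72): size=1
3. enqueue(45): size=2
4. enqueue(94): size=3
5. dequeue(): size=2
6. enqueue(59): size=3
7. dequeue(): size=2
8. enqueue(60): size=3
9. enqueue(16): size=3=cap → OVERFLOW (fail)
10. enqueue(7): size=3=cap → OVERFLOW (fail)
11. enqueue(16): size=3=cap → OVERFLOW (fail)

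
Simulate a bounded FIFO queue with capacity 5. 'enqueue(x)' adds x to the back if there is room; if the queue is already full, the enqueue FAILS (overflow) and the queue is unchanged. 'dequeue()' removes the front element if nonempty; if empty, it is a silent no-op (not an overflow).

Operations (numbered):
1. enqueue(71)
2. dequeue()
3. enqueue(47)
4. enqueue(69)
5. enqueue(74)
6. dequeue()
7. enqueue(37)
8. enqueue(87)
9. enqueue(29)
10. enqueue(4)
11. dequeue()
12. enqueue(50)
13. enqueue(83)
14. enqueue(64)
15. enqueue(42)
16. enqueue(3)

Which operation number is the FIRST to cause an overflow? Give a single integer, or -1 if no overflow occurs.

1. enqueue(71): size=1
2. dequeue(): size=0
3. enqueue(47): size=1
4. enqueue(69): size=2
5. enqueue(74): size=3
6. dequeue(): size=2
7. enqueue(37): size=3
8. enqueue(87): size=4
9. enqueue(29): size=5
10. enqueue(4): size=5=cap → OVERFLOW (fail)
11. dequeue(): size=4
12. enqueue(50): size=5
13. enqueue(83): size=5=cap → OVERFLOW (fail)
14. enqueue(64): size=5=cap → OVERFLOW (fail)
15. enqueue(42): size=5=cap → OVERFLOW (fail)
16. enqueue(3): size=5=cap → OVERFLOW (fail)

Answer: 10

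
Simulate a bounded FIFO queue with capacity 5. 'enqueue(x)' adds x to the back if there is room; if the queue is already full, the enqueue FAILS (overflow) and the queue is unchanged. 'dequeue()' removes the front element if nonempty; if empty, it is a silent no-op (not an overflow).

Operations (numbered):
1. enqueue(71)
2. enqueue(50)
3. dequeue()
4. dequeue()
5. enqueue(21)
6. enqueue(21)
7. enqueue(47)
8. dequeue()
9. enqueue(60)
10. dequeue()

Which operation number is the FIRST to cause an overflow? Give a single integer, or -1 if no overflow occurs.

Answer: -1

Derivation:
1. enqueue(71): size=1
2. enqueue(50): size=2
3. dequeue(): size=1
4. dequeue(): size=0
5. enqueue(21): size=1
6. enqueue(21): size=2
7. enqueue(47): size=3
8. dequeue(): size=2
9. enqueue(60): size=3
10. dequeue(): size=2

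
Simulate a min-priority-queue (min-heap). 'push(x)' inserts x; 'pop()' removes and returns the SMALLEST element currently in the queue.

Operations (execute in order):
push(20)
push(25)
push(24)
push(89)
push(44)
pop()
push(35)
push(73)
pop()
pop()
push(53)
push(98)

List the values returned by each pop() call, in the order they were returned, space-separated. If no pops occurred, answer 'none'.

push(20): heap contents = [20]
push(25): heap contents = [20, 25]
push(24): heap contents = [20, 24, 25]
push(89): heap contents = [20, 24, 25, 89]
push(44): heap contents = [20, 24, 25, 44, 89]
pop() → 20: heap contents = [24, 25, 44, 89]
push(35): heap contents = [24, 25, 35, 44, 89]
push(73): heap contents = [24, 25, 35, 44, 73, 89]
pop() → 24: heap contents = [25, 35, 44, 73, 89]
pop() → 25: heap contents = [35, 44, 73, 89]
push(53): heap contents = [35, 44, 53, 73, 89]
push(98): heap contents = [35, 44, 53, 73, 89, 98]

Answer: 20 24 25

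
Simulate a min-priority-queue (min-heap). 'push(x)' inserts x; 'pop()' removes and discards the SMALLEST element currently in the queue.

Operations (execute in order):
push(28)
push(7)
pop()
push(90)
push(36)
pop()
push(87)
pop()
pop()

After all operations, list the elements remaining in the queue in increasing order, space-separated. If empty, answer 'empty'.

Answer: 90

Derivation:
push(28): heap contents = [28]
push(7): heap contents = [7, 28]
pop() → 7: heap contents = [28]
push(90): heap contents = [28, 90]
push(36): heap contents = [28, 36, 90]
pop() → 28: heap contents = [36, 90]
push(87): heap contents = [36, 87, 90]
pop() → 36: heap contents = [87, 90]
pop() → 87: heap contents = [90]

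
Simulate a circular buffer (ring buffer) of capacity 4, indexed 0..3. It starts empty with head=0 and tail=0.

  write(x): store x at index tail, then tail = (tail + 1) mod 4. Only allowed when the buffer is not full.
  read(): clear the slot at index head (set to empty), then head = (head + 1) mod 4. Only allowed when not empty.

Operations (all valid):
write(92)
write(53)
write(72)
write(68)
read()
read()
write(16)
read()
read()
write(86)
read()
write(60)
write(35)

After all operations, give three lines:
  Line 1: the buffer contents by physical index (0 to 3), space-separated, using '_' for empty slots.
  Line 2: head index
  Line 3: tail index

write(92): buf=[92 _ _ _], head=0, tail=1, size=1
write(53): buf=[92 53 _ _], head=0, tail=2, size=2
write(72): buf=[92 53 72 _], head=0, tail=3, size=3
write(68): buf=[92 53 72 68], head=0, tail=0, size=4
read(): buf=[_ 53 72 68], head=1, tail=0, size=3
read(): buf=[_ _ 72 68], head=2, tail=0, size=2
write(16): buf=[16 _ 72 68], head=2, tail=1, size=3
read(): buf=[16 _ _ 68], head=3, tail=1, size=2
read(): buf=[16 _ _ _], head=0, tail=1, size=1
write(86): buf=[16 86 _ _], head=0, tail=2, size=2
read(): buf=[_ 86 _ _], head=1, tail=2, size=1
write(60): buf=[_ 86 60 _], head=1, tail=3, size=2
write(35): buf=[_ 86 60 35], head=1, tail=0, size=3

Answer: _ 86 60 35
1
0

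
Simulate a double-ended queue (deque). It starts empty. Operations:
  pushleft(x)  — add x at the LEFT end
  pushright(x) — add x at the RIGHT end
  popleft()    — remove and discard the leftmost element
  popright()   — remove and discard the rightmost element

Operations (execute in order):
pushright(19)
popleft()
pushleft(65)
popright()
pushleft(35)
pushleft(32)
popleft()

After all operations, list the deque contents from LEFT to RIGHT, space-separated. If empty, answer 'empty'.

Answer: 35

Derivation:
pushright(19): [19]
popleft(): []
pushleft(65): [65]
popright(): []
pushleft(35): [35]
pushleft(32): [32, 35]
popleft(): [35]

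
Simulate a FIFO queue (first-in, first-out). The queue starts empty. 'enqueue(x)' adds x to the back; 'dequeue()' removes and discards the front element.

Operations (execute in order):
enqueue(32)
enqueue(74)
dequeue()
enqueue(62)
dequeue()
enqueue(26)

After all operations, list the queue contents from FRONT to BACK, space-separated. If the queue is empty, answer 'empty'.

Answer: 62 26

Derivation:
enqueue(32): [32]
enqueue(74): [32, 74]
dequeue(): [74]
enqueue(62): [74, 62]
dequeue(): [62]
enqueue(26): [62, 26]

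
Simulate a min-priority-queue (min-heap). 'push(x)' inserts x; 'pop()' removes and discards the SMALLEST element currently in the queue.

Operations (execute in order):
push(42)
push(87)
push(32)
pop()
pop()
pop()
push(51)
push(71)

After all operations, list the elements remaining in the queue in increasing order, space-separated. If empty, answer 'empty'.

push(42): heap contents = [42]
push(87): heap contents = [42, 87]
push(32): heap contents = [32, 42, 87]
pop() → 32: heap contents = [42, 87]
pop() → 42: heap contents = [87]
pop() → 87: heap contents = []
push(51): heap contents = [51]
push(71): heap contents = [51, 71]

Answer: 51 71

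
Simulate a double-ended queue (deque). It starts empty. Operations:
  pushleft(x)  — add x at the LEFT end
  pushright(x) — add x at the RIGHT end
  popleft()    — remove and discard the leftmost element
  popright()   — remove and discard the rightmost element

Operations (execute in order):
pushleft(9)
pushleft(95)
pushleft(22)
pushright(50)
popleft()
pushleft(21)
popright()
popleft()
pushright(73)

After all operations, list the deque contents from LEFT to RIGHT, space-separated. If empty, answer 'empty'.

pushleft(9): [9]
pushleft(95): [95, 9]
pushleft(22): [22, 95, 9]
pushright(50): [22, 95, 9, 50]
popleft(): [95, 9, 50]
pushleft(21): [21, 95, 9, 50]
popright(): [21, 95, 9]
popleft(): [95, 9]
pushright(73): [95, 9, 73]

Answer: 95 9 73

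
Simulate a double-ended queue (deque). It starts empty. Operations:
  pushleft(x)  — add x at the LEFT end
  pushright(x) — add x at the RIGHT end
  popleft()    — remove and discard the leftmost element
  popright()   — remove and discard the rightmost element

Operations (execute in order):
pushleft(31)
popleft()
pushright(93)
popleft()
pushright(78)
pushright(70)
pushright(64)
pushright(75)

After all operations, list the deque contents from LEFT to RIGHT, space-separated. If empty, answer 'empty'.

Answer: 78 70 64 75

Derivation:
pushleft(31): [31]
popleft(): []
pushright(93): [93]
popleft(): []
pushright(78): [78]
pushright(70): [78, 70]
pushright(64): [78, 70, 64]
pushright(75): [78, 70, 64, 75]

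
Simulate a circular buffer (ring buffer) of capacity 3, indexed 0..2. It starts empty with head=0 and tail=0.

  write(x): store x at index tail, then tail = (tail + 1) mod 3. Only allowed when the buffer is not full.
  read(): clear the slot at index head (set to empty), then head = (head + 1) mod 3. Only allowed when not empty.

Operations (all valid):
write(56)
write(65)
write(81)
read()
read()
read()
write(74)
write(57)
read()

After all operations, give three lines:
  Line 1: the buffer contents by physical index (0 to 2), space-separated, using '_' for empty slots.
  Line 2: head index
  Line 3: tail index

write(56): buf=[56 _ _], head=0, tail=1, size=1
write(65): buf=[56 65 _], head=0, tail=2, size=2
write(81): buf=[56 65 81], head=0, tail=0, size=3
read(): buf=[_ 65 81], head=1, tail=0, size=2
read(): buf=[_ _ 81], head=2, tail=0, size=1
read(): buf=[_ _ _], head=0, tail=0, size=0
write(74): buf=[74 _ _], head=0, tail=1, size=1
write(57): buf=[74 57 _], head=0, tail=2, size=2
read(): buf=[_ 57 _], head=1, tail=2, size=1

Answer: _ 57 _
1
2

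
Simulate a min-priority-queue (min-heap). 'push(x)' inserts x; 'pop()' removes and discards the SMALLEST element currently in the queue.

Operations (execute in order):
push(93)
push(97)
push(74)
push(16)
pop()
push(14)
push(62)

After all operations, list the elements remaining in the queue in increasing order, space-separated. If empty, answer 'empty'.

push(93): heap contents = [93]
push(97): heap contents = [93, 97]
push(74): heap contents = [74, 93, 97]
push(16): heap contents = [16, 74, 93, 97]
pop() → 16: heap contents = [74, 93, 97]
push(14): heap contents = [14, 74, 93, 97]
push(62): heap contents = [14, 62, 74, 93, 97]

Answer: 14 62 74 93 97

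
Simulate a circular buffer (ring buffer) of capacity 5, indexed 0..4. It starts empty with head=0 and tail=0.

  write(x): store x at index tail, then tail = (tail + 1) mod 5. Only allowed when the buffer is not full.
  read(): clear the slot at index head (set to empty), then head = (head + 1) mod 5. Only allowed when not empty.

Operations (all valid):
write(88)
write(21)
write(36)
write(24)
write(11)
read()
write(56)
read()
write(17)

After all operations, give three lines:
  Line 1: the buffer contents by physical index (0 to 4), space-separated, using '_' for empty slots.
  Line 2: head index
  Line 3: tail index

Answer: 56 17 36 24 11
2
2

Derivation:
write(88): buf=[88 _ _ _ _], head=0, tail=1, size=1
write(21): buf=[88 21 _ _ _], head=0, tail=2, size=2
write(36): buf=[88 21 36 _ _], head=0, tail=3, size=3
write(24): buf=[88 21 36 24 _], head=0, tail=4, size=4
write(11): buf=[88 21 36 24 11], head=0, tail=0, size=5
read(): buf=[_ 21 36 24 11], head=1, tail=0, size=4
write(56): buf=[56 21 36 24 11], head=1, tail=1, size=5
read(): buf=[56 _ 36 24 11], head=2, tail=1, size=4
write(17): buf=[56 17 36 24 11], head=2, tail=2, size=5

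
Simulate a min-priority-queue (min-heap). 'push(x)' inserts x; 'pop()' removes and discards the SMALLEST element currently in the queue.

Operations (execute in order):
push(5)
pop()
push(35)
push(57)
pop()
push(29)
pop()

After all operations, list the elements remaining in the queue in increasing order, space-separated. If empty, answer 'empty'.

push(5): heap contents = [5]
pop() → 5: heap contents = []
push(35): heap contents = [35]
push(57): heap contents = [35, 57]
pop() → 35: heap contents = [57]
push(29): heap contents = [29, 57]
pop() → 29: heap contents = [57]

Answer: 57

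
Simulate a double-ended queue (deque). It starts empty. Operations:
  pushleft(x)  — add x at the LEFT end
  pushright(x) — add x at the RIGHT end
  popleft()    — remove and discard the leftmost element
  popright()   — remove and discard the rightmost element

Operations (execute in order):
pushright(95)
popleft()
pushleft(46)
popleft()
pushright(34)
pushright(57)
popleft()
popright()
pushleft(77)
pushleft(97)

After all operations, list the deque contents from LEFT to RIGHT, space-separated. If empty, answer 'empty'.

Answer: 97 77

Derivation:
pushright(95): [95]
popleft(): []
pushleft(46): [46]
popleft(): []
pushright(34): [34]
pushright(57): [34, 57]
popleft(): [57]
popright(): []
pushleft(77): [77]
pushleft(97): [97, 77]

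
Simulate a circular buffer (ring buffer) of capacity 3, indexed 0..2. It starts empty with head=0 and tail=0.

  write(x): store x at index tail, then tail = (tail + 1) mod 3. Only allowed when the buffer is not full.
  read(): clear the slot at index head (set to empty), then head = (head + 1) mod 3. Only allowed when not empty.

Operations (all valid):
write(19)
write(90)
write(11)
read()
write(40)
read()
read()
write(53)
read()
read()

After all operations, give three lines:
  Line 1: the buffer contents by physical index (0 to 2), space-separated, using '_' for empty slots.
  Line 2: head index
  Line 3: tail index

Answer: _ _ _
2
2

Derivation:
write(19): buf=[19 _ _], head=0, tail=1, size=1
write(90): buf=[19 90 _], head=0, tail=2, size=2
write(11): buf=[19 90 11], head=0, tail=0, size=3
read(): buf=[_ 90 11], head=1, tail=0, size=2
write(40): buf=[40 90 11], head=1, tail=1, size=3
read(): buf=[40 _ 11], head=2, tail=1, size=2
read(): buf=[40 _ _], head=0, tail=1, size=1
write(53): buf=[40 53 _], head=0, tail=2, size=2
read(): buf=[_ 53 _], head=1, tail=2, size=1
read(): buf=[_ _ _], head=2, tail=2, size=0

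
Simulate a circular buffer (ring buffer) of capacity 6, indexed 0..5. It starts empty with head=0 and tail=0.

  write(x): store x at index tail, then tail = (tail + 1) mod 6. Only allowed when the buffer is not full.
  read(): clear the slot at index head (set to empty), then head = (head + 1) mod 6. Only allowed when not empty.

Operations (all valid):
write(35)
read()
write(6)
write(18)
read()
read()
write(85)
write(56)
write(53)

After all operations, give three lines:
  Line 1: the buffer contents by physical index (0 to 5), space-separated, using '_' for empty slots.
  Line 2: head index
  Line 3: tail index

write(35): buf=[35 _ _ _ _ _], head=0, tail=1, size=1
read(): buf=[_ _ _ _ _ _], head=1, tail=1, size=0
write(6): buf=[_ 6 _ _ _ _], head=1, tail=2, size=1
write(18): buf=[_ 6 18 _ _ _], head=1, tail=3, size=2
read(): buf=[_ _ 18 _ _ _], head=2, tail=3, size=1
read(): buf=[_ _ _ _ _ _], head=3, tail=3, size=0
write(85): buf=[_ _ _ 85 _ _], head=3, tail=4, size=1
write(56): buf=[_ _ _ 85 56 _], head=3, tail=5, size=2
write(53): buf=[_ _ _ 85 56 53], head=3, tail=0, size=3

Answer: _ _ _ 85 56 53
3
0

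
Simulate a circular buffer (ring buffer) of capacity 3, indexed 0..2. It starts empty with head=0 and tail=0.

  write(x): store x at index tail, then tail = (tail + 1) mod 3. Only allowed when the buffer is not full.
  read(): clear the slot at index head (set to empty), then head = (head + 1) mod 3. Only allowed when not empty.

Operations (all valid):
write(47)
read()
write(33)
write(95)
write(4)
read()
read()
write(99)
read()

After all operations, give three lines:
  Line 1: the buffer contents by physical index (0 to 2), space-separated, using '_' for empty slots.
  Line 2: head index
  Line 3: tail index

Answer: _ 99 _
1
2

Derivation:
write(47): buf=[47 _ _], head=0, tail=1, size=1
read(): buf=[_ _ _], head=1, tail=1, size=0
write(33): buf=[_ 33 _], head=1, tail=2, size=1
write(95): buf=[_ 33 95], head=1, tail=0, size=2
write(4): buf=[4 33 95], head=1, tail=1, size=3
read(): buf=[4 _ 95], head=2, tail=1, size=2
read(): buf=[4 _ _], head=0, tail=1, size=1
write(99): buf=[4 99 _], head=0, tail=2, size=2
read(): buf=[_ 99 _], head=1, tail=2, size=1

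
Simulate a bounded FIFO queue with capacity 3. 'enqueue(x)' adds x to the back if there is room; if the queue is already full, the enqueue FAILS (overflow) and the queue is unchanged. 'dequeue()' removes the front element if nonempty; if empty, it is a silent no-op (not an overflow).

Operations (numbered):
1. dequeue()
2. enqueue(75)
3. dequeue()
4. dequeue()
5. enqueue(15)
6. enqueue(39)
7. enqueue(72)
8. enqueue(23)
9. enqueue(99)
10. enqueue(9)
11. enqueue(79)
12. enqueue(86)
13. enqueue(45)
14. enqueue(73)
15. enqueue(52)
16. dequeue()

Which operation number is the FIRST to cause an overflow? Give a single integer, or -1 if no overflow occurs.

Answer: 8

Derivation:
1. dequeue(): empty, no-op, size=0
2. enqueue(75): size=1
3. dequeue(): size=0
4. dequeue(): empty, no-op, size=0
5. enqueue(15): size=1
6. enqueue(39): size=2
7. enqueue(72): size=3
8. enqueue(23): size=3=cap → OVERFLOW (fail)
9. enqueue(99): size=3=cap → OVERFLOW (fail)
10. enqueue(9): size=3=cap → OVERFLOW (fail)
11. enqueue(79): size=3=cap → OVERFLOW (fail)
12. enqueue(86): size=3=cap → OVERFLOW (fail)
13. enqueue(45): size=3=cap → OVERFLOW (fail)
14. enqueue(73): size=3=cap → OVERFLOW (fail)
15. enqueue(52): size=3=cap → OVERFLOW (fail)
16. dequeue(): size=2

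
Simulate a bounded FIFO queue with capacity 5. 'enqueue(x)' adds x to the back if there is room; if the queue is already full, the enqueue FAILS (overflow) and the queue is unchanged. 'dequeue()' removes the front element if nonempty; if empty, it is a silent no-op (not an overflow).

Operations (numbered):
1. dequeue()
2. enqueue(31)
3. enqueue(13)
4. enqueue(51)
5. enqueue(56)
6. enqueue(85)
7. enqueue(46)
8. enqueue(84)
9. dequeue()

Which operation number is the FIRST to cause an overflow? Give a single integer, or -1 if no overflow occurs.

Answer: 7

Derivation:
1. dequeue(): empty, no-op, size=0
2. enqueue(31): size=1
3. enqueue(13): size=2
4. enqueue(51): size=3
5. enqueue(56): size=4
6. enqueue(85): size=5
7. enqueue(46): size=5=cap → OVERFLOW (fail)
8. enqueue(84): size=5=cap → OVERFLOW (fail)
9. dequeue(): size=4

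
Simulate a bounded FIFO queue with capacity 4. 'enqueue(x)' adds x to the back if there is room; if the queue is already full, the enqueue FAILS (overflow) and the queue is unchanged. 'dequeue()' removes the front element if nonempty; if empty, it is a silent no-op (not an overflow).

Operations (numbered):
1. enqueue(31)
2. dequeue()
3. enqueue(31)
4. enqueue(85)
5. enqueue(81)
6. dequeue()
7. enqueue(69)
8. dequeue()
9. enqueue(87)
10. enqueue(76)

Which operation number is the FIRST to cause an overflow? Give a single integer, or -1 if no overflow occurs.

1. enqueue(31): size=1
2. dequeue(): size=0
3. enqueue(31): size=1
4. enqueue(85): size=2
5. enqueue(81): size=3
6. dequeue(): size=2
7. enqueue(69): size=3
8. dequeue(): size=2
9. enqueue(87): size=3
10. enqueue(76): size=4

Answer: -1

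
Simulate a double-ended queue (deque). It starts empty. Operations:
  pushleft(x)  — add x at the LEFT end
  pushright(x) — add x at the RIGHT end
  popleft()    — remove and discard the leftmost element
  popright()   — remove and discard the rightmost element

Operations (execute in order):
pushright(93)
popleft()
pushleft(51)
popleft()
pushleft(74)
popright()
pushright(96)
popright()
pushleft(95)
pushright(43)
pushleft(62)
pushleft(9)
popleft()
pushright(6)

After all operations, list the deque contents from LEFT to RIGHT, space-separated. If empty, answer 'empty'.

Answer: 62 95 43 6

Derivation:
pushright(93): [93]
popleft(): []
pushleft(51): [51]
popleft(): []
pushleft(74): [74]
popright(): []
pushright(96): [96]
popright(): []
pushleft(95): [95]
pushright(43): [95, 43]
pushleft(62): [62, 95, 43]
pushleft(9): [9, 62, 95, 43]
popleft(): [62, 95, 43]
pushright(6): [62, 95, 43, 6]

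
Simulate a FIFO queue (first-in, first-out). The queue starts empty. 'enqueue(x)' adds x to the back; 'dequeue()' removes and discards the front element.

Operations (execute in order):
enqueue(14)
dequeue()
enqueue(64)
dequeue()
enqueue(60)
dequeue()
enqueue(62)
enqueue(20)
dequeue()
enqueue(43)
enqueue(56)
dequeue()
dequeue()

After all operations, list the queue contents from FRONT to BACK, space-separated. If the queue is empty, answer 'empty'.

Answer: 56

Derivation:
enqueue(14): [14]
dequeue(): []
enqueue(64): [64]
dequeue(): []
enqueue(60): [60]
dequeue(): []
enqueue(62): [62]
enqueue(20): [62, 20]
dequeue(): [20]
enqueue(43): [20, 43]
enqueue(56): [20, 43, 56]
dequeue(): [43, 56]
dequeue(): [56]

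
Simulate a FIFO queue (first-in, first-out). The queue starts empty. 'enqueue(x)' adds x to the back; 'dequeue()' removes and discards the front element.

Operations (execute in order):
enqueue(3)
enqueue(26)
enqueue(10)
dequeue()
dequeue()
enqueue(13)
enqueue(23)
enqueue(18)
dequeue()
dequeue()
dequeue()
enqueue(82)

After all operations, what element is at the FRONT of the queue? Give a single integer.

enqueue(3): queue = [3]
enqueue(26): queue = [3, 26]
enqueue(10): queue = [3, 26, 10]
dequeue(): queue = [26, 10]
dequeue(): queue = [10]
enqueue(13): queue = [10, 13]
enqueue(23): queue = [10, 13, 23]
enqueue(18): queue = [10, 13, 23, 18]
dequeue(): queue = [13, 23, 18]
dequeue(): queue = [23, 18]
dequeue(): queue = [18]
enqueue(82): queue = [18, 82]

Answer: 18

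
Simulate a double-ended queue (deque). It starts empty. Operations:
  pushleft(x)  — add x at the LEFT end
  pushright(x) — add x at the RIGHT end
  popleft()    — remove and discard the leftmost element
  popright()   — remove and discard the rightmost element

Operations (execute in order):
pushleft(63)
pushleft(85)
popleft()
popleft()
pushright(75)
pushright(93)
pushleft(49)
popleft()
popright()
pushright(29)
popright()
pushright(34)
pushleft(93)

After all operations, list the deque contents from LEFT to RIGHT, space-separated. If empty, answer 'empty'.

Answer: 93 75 34

Derivation:
pushleft(63): [63]
pushleft(85): [85, 63]
popleft(): [63]
popleft(): []
pushright(75): [75]
pushright(93): [75, 93]
pushleft(49): [49, 75, 93]
popleft(): [75, 93]
popright(): [75]
pushright(29): [75, 29]
popright(): [75]
pushright(34): [75, 34]
pushleft(93): [93, 75, 34]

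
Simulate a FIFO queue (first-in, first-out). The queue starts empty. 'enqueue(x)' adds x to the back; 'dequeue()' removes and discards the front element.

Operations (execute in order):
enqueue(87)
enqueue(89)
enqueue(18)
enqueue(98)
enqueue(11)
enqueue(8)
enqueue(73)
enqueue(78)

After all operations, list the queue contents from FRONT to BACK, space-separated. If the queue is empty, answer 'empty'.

enqueue(87): [87]
enqueue(89): [87, 89]
enqueue(18): [87, 89, 18]
enqueue(98): [87, 89, 18, 98]
enqueue(11): [87, 89, 18, 98, 11]
enqueue(8): [87, 89, 18, 98, 11, 8]
enqueue(73): [87, 89, 18, 98, 11, 8, 73]
enqueue(78): [87, 89, 18, 98, 11, 8, 73, 78]

Answer: 87 89 18 98 11 8 73 78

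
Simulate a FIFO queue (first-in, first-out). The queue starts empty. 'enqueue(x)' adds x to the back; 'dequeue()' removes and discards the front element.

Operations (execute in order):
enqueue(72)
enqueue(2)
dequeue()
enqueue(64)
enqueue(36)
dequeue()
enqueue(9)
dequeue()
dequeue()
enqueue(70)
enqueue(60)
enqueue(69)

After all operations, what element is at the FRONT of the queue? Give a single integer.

Answer: 9

Derivation:
enqueue(72): queue = [72]
enqueue(2): queue = [72, 2]
dequeue(): queue = [2]
enqueue(64): queue = [2, 64]
enqueue(36): queue = [2, 64, 36]
dequeue(): queue = [64, 36]
enqueue(9): queue = [64, 36, 9]
dequeue(): queue = [36, 9]
dequeue(): queue = [9]
enqueue(70): queue = [9, 70]
enqueue(60): queue = [9, 70, 60]
enqueue(69): queue = [9, 70, 60, 69]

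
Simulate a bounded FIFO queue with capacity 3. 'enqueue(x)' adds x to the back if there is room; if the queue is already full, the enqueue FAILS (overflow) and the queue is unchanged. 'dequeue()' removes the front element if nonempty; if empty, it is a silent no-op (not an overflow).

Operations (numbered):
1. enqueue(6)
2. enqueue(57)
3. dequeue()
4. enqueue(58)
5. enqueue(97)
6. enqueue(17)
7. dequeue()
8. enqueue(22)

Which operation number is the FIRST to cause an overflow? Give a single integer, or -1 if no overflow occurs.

Answer: 6

Derivation:
1. enqueue(6): size=1
2. enqueue(57): size=2
3. dequeue(): size=1
4. enqueue(58): size=2
5. enqueue(97): size=3
6. enqueue(17): size=3=cap → OVERFLOW (fail)
7. dequeue(): size=2
8. enqueue(22): size=3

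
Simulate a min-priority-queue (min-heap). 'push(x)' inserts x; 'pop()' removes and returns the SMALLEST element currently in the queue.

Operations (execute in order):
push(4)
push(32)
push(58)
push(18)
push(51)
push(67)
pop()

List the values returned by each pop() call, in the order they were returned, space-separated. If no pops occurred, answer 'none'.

push(4): heap contents = [4]
push(32): heap contents = [4, 32]
push(58): heap contents = [4, 32, 58]
push(18): heap contents = [4, 18, 32, 58]
push(51): heap contents = [4, 18, 32, 51, 58]
push(67): heap contents = [4, 18, 32, 51, 58, 67]
pop() → 4: heap contents = [18, 32, 51, 58, 67]

Answer: 4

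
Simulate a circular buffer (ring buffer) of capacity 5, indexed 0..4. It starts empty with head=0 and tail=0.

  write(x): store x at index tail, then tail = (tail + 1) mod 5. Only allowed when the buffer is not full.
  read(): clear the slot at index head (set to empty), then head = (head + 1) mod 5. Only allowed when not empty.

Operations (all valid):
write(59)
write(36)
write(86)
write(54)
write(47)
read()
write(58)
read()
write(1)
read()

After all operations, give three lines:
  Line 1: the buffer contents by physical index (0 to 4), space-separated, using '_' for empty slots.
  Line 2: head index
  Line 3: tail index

Answer: 58 1 _ 54 47
3
2

Derivation:
write(59): buf=[59 _ _ _ _], head=0, tail=1, size=1
write(36): buf=[59 36 _ _ _], head=0, tail=2, size=2
write(86): buf=[59 36 86 _ _], head=0, tail=3, size=3
write(54): buf=[59 36 86 54 _], head=0, tail=4, size=4
write(47): buf=[59 36 86 54 47], head=0, tail=0, size=5
read(): buf=[_ 36 86 54 47], head=1, tail=0, size=4
write(58): buf=[58 36 86 54 47], head=1, tail=1, size=5
read(): buf=[58 _ 86 54 47], head=2, tail=1, size=4
write(1): buf=[58 1 86 54 47], head=2, tail=2, size=5
read(): buf=[58 1 _ 54 47], head=3, tail=2, size=4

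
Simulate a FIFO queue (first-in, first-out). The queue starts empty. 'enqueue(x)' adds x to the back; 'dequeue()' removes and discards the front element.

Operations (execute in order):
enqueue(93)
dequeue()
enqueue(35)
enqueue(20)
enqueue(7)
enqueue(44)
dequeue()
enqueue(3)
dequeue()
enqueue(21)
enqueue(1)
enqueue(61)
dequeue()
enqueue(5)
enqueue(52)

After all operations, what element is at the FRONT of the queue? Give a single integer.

enqueue(93): queue = [93]
dequeue(): queue = []
enqueue(35): queue = [35]
enqueue(20): queue = [35, 20]
enqueue(7): queue = [35, 20, 7]
enqueue(44): queue = [35, 20, 7, 44]
dequeue(): queue = [20, 7, 44]
enqueue(3): queue = [20, 7, 44, 3]
dequeue(): queue = [7, 44, 3]
enqueue(21): queue = [7, 44, 3, 21]
enqueue(1): queue = [7, 44, 3, 21, 1]
enqueue(61): queue = [7, 44, 3, 21, 1, 61]
dequeue(): queue = [44, 3, 21, 1, 61]
enqueue(5): queue = [44, 3, 21, 1, 61, 5]
enqueue(52): queue = [44, 3, 21, 1, 61, 5, 52]

Answer: 44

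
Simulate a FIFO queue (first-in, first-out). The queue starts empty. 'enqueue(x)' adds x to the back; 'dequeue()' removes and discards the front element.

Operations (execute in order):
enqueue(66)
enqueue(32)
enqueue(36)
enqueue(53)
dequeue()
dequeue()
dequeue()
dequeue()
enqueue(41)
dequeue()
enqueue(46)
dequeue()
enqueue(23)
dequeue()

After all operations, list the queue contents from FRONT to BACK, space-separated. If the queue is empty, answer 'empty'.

Answer: empty

Derivation:
enqueue(66): [66]
enqueue(32): [66, 32]
enqueue(36): [66, 32, 36]
enqueue(53): [66, 32, 36, 53]
dequeue(): [32, 36, 53]
dequeue(): [36, 53]
dequeue(): [53]
dequeue(): []
enqueue(41): [41]
dequeue(): []
enqueue(46): [46]
dequeue(): []
enqueue(23): [23]
dequeue(): []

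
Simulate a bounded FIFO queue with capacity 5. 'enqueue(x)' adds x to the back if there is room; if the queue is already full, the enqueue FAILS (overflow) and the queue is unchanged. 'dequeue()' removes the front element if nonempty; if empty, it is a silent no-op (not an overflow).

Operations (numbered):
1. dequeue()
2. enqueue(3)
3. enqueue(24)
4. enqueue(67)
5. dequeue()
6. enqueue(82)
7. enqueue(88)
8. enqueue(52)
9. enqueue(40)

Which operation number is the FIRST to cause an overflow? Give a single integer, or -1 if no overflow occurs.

1. dequeue(): empty, no-op, size=0
2. enqueue(3): size=1
3. enqueue(24): size=2
4. enqueue(67): size=3
5. dequeue(): size=2
6. enqueue(82): size=3
7. enqueue(88): size=4
8. enqueue(52): size=5
9. enqueue(40): size=5=cap → OVERFLOW (fail)

Answer: 9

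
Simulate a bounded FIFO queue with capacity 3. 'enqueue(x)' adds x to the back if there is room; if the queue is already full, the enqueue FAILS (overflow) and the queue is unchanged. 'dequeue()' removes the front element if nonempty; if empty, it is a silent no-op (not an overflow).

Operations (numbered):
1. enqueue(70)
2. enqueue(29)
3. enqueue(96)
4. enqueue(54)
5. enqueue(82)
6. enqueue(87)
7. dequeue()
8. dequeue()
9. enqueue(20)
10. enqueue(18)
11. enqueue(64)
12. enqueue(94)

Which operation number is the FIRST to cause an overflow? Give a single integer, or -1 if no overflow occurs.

1. enqueue(70): size=1
2. enqueue(29): size=2
3. enqueue(96): size=3
4. enqueue(54): size=3=cap → OVERFLOW (fail)
5. enqueue(82): size=3=cap → OVERFLOW (fail)
6. enqueue(87): size=3=cap → OVERFLOW (fail)
7. dequeue(): size=2
8. dequeue(): size=1
9. enqueue(20): size=2
10. enqueue(18): size=3
11. enqueue(64): size=3=cap → OVERFLOW (fail)
12. enqueue(94): size=3=cap → OVERFLOW (fail)

Answer: 4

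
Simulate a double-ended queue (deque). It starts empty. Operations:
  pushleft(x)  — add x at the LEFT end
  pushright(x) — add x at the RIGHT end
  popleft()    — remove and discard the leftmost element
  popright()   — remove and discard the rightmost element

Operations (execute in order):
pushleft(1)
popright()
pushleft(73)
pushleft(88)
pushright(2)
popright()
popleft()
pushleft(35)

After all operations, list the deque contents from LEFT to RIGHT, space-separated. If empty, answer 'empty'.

Answer: 35 73

Derivation:
pushleft(1): [1]
popright(): []
pushleft(73): [73]
pushleft(88): [88, 73]
pushright(2): [88, 73, 2]
popright(): [88, 73]
popleft(): [73]
pushleft(35): [35, 73]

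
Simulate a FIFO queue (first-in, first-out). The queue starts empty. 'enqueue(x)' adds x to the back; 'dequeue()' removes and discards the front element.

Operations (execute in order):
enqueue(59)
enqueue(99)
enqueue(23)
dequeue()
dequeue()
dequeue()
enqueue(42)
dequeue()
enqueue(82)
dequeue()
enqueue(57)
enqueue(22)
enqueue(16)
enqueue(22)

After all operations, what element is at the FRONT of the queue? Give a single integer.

enqueue(59): queue = [59]
enqueue(99): queue = [59, 99]
enqueue(23): queue = [59, 99, 23]
dequeue(): queue = [99, 23]
dequeue(): queue = [23]
dequeue(): queue = []
enqueue(42): queue = [42]
dequeue(): queue = []
enqueue(82): queue = [82]
dequeue(): queue = []
enqueue(57): queue = [57]
enqueue(22): queue = [57, 22]
enqueue(16): queue = [57, 22, 16]
enqueue(22): queue = [57, 22, 16, 22]

Answer: 57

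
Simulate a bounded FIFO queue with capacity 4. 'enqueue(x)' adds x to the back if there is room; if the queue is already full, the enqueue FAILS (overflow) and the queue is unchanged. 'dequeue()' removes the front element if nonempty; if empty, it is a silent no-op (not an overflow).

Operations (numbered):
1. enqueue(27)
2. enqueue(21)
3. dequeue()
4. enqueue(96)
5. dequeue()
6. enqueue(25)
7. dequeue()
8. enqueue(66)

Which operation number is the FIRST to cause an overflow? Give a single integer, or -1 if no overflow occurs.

1. enqueue(27): size=1
2. enqueue(21): size=2
3. dequeue(): size=1
4. enqueue(96): size=2
5. dequeue(): size=1
6. enqueue(25): size=2
7. dequeue(): size=1
8. enqueue(66): size=2

Answer: -1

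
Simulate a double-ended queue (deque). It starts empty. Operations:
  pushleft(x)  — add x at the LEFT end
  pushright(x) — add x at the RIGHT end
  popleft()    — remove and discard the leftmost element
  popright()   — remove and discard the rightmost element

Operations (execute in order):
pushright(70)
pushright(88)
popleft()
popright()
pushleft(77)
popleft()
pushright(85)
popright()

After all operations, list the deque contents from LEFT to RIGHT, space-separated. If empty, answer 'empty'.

pushright(70): [70]
pushright(88): [70, 88]
popleft(): [88]
popright(): []
pushleft(77): [77]
popleft(): []
pushright(85): [85]
popright(): []

Answer: empty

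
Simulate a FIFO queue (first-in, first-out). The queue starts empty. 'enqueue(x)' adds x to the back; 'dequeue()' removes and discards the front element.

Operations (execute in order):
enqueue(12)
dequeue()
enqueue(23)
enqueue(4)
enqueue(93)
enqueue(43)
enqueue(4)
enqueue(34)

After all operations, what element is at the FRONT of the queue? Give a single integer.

Answer: 23

Derivation:
enqueue(12): queue = [12]
dequeue(): queue = []
enqueue(23): queue = [23]
enqueue(4): queue = [23, 4]
enqueue(93): queue = [23, 4, 93]
enqueue(43): queue = [23, 4, 93, 43]
enqueue(4): queue = [23, 4, 93, 43, 4]
enqueue(34): queue = [23, 4, 93, 43, 4, 34]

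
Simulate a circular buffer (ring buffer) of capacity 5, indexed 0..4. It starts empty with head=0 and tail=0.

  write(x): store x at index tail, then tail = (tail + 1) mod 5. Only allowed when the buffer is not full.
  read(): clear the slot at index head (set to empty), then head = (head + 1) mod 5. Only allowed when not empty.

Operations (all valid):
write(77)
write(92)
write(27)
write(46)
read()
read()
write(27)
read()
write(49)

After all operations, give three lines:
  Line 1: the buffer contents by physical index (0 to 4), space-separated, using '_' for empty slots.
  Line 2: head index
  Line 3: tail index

write(77): buf=[77 _ _ _ _], head=0, tail=1, size=1
write(92): buf=[77 92 _ _ _], head=0, tail=2, size=2
write(27): buf=[77 92 27 _ _], head=0, tail=3, size=3
write(46): buf=[77 92 27 46 _], head=0, tail=4, size=4
read(): buf=[_ 92 27 46 _], head=1, tail=4, size=3
read(): buf=[_ _ 27 46 _], head=2, tail=4, size=2
write(27): buf=[_ _ 27 46 27], head=2, tail=0, size=3
read(): buf=[_ _ _ 46 27], head=3, tail=0, size=2
write(49): buf=[49 _ _ 46 27], head=3, tail=1, size=3

Answer: 49 _ _ 46 27
3
1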